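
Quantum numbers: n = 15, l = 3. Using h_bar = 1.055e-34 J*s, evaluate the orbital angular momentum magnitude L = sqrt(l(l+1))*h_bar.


L = sqrt(l*(l+1)) * h_bar
= sqrt(3 * 4) * 1.055e-34
= sqrt(12) * 1.055e-34
= 3.4641 * 1.055e-34
= 3.6546e-34 J*s

3.6546e-34


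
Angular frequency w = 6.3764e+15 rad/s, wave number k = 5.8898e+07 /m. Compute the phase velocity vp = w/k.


vp = w / k
= 6.3764e+15 / 5.8898e+07
= 1.0826e+08 m/s

1.0826e+08


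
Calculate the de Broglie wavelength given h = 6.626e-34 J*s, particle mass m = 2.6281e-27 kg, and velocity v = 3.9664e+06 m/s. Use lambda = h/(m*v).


lambda = h / (m * v)
= 6.626e-34 / (2.6281e-27 * 3.9664e+06)
= 6.626e-34 / 1.0424e-20
= 6.3564e-14 m

6.3564e-14


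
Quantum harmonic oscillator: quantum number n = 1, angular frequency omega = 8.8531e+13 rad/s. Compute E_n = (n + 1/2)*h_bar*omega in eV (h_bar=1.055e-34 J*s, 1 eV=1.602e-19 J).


E = (n + 1/2) * h_bar * omega
= (1 + 0.5) * 1.055e-34 * 8.8531e+13
= 1.5 * 9.3400e-21
= 1.4010e-20 J
= 0.0875 eV

0.0875


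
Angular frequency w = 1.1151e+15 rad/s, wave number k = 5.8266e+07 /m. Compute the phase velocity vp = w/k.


vp = w / k
= 1.1151e+15 / 5.8266e+07
= 1.9138e+07 m/s

1.9138e+07


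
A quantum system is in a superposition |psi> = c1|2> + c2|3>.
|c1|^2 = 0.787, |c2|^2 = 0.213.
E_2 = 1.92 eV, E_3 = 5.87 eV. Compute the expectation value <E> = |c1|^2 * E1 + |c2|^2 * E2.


<E> = |c1|^2 * E1 + |c2|^2 * E2
= 0.787 * 1.92 + 0.213 * 5.87
= 1.511 + 1.2503
= 2.7614 eV

2.7614


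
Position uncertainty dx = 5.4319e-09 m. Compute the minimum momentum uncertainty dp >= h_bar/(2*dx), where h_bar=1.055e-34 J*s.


dp = h_bar / (2 * dx)
= 1.055e-34 / (2 * 5.4319e-09)
= 1.055e-34 / 1.0864e-08
= 9.7112e-27 kg*m/s

9.7112e-27


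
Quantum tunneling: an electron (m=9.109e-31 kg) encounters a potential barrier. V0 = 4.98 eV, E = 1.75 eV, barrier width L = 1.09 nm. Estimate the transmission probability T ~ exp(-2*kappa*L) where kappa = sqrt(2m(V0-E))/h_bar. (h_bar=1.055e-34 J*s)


V0 - E = 3.23 eV = 5.1745e-19 J
kappa = sqrt(2 * m * (V0-E)) / h_bar
= sqrt(2 * 9.109e-31 * 5.1745e-19) / 1.055e-34
= 9.2030e+09 /m
2*kappa*L = 2 * 9.2030e+09 * 1.09e-9
= 20.0626
T = exp(-20.0626) = 1.936109e-09

1.936109e-09


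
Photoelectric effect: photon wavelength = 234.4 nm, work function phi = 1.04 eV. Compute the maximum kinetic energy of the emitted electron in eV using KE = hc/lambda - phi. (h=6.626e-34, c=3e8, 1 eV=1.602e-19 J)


E_photon = hc / lambda
= (6.626e-34)(3e8) / (234.4e-9)
= 8.4804e-19 J
= 5.2936 eV
KE = E_photon - phi
= 5.2936 - 1.04
= 4.2536 eV

4.2536


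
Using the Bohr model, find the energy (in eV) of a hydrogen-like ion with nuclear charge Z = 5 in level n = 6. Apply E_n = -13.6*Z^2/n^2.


E_n = -13.6 * Z^2 / n^2
= -13.6 * 5^2 / 6^2
= -13.6 * 25 / 36
= -9.4444 eV

-9.4444


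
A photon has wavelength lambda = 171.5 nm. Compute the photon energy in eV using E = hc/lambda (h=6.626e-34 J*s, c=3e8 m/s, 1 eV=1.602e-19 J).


E = hc / lambda
= (6.626e-34)(3e8) / (171.5e-9)
= 1.9878e-25 / 1.7150e-07
= 1.1591e-18 J
Converting to eV: 1.1591e-18 / 1.602e-19
= 7.2351 eV

7.2351


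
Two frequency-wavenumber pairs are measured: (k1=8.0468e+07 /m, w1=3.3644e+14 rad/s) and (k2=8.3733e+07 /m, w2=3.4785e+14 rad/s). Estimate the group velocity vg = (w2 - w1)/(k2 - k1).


vg = (w2 - w1) / (k2 - k1)
= (3.4785e+14 - 3.3644e+14) / (8.3733e+07 - 8.0468e+07)
= 1.1410e+13 / 3.2650e+06
= 3.4946e+06 m/s

3.4946e+06


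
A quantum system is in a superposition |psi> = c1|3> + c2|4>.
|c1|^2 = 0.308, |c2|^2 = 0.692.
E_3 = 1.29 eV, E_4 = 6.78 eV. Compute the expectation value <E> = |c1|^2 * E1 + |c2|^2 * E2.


<E> = |c1|^2 * E1 + |c2|^2 * E2
= 0.308 * 1.29 + 0.692 * 6.78
= 0.3973 + 4.6918
= 5.0891 eV

5.0891


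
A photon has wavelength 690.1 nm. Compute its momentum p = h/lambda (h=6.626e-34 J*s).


p = h / lambda
= 6.626e-34 / (690.1e-9)
= 6.626e-34 / 6.9010e-07
= 9.6015e-28 kg*m/s

9.6015e-28


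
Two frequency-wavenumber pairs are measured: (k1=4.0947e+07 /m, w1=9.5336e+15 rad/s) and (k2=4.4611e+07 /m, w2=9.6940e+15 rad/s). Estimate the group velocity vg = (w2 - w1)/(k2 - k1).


vg = (w2 - w1) / (k2 - k1)
= (9.6940e+15 - 9.5336e+15) / (4.4611e+07 - 4.0947e+07)
= 1.6040e+14 / 3.6640e+06
= 4.3777e+07 m/s

4.3777e+07


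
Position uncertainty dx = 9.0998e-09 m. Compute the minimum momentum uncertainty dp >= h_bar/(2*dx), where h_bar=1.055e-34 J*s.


dp = h_bar / (2 * dx)
= 1.055e-34 / (2 * 9.0998e-09)
= 1.055e-34 / 1.8200e-08
= 5.7968e-27 kg*m/s

5.7968e-27


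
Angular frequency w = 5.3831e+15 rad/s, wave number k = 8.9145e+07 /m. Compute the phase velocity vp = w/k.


vp = w / k
= 5.3831e+15 / 8.9145e+07
= 6.0386e+07 m/s

6.0386e+07


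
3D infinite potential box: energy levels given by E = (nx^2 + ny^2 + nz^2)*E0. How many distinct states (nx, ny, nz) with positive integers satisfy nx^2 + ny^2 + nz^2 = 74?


Enumerate all (nx, ny, nz) with nx^2 + ny^2 + nz^2 = 74:
(1,3,8)
(1,8,3)
(3,1,8)
(3,4,7)
(3,7,4)
(3,8,1)
(4,3,7)
(4,7,3)
(7,3,4)
(7,4,3)
(8,1,3)
(8,3,1)
Total degeneracy = 12

12


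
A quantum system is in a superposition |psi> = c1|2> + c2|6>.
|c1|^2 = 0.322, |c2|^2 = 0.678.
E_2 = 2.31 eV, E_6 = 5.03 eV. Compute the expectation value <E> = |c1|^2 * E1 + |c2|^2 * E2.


<E> = |c1|^2 * E1 + |c2|^2 * E2
= 0.322 * 2.31 + 0.678 * 5.03
= 0.7438 + 3.4103
= 4.1542 eV

4.1542


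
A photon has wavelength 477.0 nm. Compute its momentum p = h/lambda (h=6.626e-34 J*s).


p = h / lambda
= 6.626e-34 / (477.0e-9)
= 6.626e-34 / 4.7700e-07
= 1.3891e-27 kg*m/s

1.3891e-27


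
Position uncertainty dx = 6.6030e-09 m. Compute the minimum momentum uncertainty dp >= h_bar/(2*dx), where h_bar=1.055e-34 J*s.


dp = h_bar / (2 * dx)
= 1.055e-34 / (2 * 6.6030e-09)
= 1.055e-34 / 1.3206e-08
= 7.9888e-27 kg*m/s

7.9888e-27


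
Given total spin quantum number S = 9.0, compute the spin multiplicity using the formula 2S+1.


Spin multiplicity = 2S + 1
= 2 * 9.0 + 1
= 18.0 + 1
= 19

19


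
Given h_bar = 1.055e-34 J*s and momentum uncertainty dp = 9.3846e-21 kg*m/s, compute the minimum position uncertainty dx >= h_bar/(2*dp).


dx = h_bar / (2 * dp)
= 1.055e-34 / (2 * 9.3846e-21)
= 1.055e-34 / 1.8769e-20
= 5.6209e-15 m

5.6209e-15


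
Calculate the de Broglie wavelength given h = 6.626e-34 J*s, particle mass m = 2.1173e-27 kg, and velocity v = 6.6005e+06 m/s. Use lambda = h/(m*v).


lambda = h / (m * v)
= 6.626e-34 / (2.1173e-27 * 6.6005e+06)
= 6.626e-34 / 1.3975e-20
= 4.7412e-14 m

4.7412e-14


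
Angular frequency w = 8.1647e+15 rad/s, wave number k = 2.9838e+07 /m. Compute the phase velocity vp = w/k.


vp = w / k
= 8.1647e+15 / 2.9838e+07
= 2.7363e+08 m/s

2.7363e+08


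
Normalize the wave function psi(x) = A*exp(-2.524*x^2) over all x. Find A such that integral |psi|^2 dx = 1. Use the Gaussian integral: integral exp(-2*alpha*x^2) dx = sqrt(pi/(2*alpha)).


integral |psi|^2 dx = A^2 * sqrt(pi/(2*alpha)) = 1
A^2 = sqrt(2*alpha/pi)
= sqrt(2 * 2.524 / pi)
= 1.267607
A = sqrt(1.267607)
= 1.1259

1.1259


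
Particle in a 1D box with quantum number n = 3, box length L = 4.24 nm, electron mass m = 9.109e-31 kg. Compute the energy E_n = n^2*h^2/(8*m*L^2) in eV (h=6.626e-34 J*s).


E = n^2 * h^2 / (8 * m * L^2)
= 3^2 * (6.626e-34)^2 / (8 * 9.109e-31 * (4.24e-9)^2)
= 9 * 4.3904e-67 / (8 * 9.109e-31 * 1.7978e-17)
= 3.0162e-20 J
= 0.1883 eV

0.1883


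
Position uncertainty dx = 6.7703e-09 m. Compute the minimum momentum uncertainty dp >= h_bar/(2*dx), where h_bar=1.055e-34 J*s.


dp = h_bar / (2 * dx)
= 1.055e-34 / (2 * 6.7703e-09)
= 1.055e-34 / 1.3541e-08
= 7.7914e-27 kg*m/s

7.7914e-27


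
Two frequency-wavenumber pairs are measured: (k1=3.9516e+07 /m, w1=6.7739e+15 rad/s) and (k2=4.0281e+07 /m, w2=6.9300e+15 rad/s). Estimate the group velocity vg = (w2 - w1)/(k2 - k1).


vg = (w2 - w1) / (k2 - k1)
= (6.9300e+15 - 6.7739e+15) / (4.0281e+07 - 3.9516e+07)
= 1.5610e+14 / 7.6500e+05
= 2.0405e+08 m/s

2.0405e+08


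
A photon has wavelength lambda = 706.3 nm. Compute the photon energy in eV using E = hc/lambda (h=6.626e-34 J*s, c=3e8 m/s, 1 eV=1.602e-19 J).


E = hc / lambda
= (6.626e-34)(3e8) / (706.3e-9)
= 1.9878e-25 / 7.0630e-07
= 2.8144e-19 J
Converting to eV: 2.8144e-19 / 1.602e-19
= 1.7568 eV

1.7568


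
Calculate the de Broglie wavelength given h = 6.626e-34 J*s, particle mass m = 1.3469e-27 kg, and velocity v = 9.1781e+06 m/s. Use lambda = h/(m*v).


lambda = h / (m * v)
= 6.626e-34 / (1.3469e-27 * 9.1781e+06)
= 6.626e-34 / 1.2362e-20
= 5.3600e-14 m

5.3600e-14


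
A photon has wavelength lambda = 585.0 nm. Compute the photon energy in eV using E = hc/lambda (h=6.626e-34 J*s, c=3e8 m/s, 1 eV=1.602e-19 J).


E = hc / lambda
= (6.626e-34)(3e8) / (585.0e-9)
= 1.9878e-25 / 5.8500e-07
= 3.3979e-19 J
Converting to eV: 3.3979e-19 / 1.602e-19
= 2.1211 eV

2.1211


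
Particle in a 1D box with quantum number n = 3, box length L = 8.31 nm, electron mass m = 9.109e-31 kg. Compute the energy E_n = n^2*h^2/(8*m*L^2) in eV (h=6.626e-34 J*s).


E = n^2 * h^2 / (8 * m * L^2)
= 3^2 * (6.626e-34)^2 / (8 * 9.109e-31 * (8.31e-9)^2)
= 9 * 4.3904e-67 / (8 * 9.109e-31 * 6.9056e-17)
= 7.8520e-21 J
= 0.049 eV

0.049


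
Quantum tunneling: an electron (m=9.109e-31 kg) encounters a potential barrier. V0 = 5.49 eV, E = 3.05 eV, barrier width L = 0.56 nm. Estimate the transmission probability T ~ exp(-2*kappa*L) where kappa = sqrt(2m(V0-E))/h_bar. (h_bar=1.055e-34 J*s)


V0 - E = 2.44 eV = 3.9089e-19 J
kappa = sqrt(2 * m * (V0-E)) / h_bar
= sqrt(2 * 9.109e-31 * 3.9089e-19) / 1.055e-34
= 7.9988e+09 /m
2*kappa*L = 2 * 7.9988e+09 * 0.56e-9
= 8.9586
T = exp(-8.9586) = 1.286211e-04

1.286211e-04


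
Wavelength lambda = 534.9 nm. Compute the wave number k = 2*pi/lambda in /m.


k = 2 * pi / lambda
= 6.2832 / (534.9e-9)
= 6.2832 / 5.3490e-07
= 1.1746e+07 /m

1.1746e+07


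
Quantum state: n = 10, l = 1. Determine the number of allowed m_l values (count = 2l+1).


m_l ranges from -l to +l in integer steps
So m_l goes from -1 to +1
Count = 2l + 1 = 2*1 + 1
= 3

3


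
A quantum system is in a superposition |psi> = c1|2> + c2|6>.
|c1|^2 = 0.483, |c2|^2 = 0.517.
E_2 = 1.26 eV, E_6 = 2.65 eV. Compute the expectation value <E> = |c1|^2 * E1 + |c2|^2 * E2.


<E> = |c1|^2 * E1 + |c2|^2 * E2
= 0.483 * 1.26 + 0.517 * 2.65
= 0.6086 + 1.37
= 1.9786 eV

1.9786


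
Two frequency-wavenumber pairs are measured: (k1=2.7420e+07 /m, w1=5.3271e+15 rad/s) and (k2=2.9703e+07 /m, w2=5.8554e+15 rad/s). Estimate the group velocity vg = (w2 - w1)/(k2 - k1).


vg = (w2 - w1) / (k2 - k1)
= (5.8554e+15 - 5.3271e+15) / (2.9703e+07 - 2.7420e+07)
= 5.2830e+14 / 2.2830e+06
= 2.3141e+08 m/s

2.3141e+08


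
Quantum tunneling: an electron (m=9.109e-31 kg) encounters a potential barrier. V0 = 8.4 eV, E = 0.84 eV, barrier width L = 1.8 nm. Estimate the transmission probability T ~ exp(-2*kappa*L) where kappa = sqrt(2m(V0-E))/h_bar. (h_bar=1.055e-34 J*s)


V0 - E = 7.56 eV = 1.2111e-18 J
kappa = sqrt(2 * m * (V0-E)) / h_bar
= sqrt(2 * 9.109e-31 * 1.2111e-18) / 1.055e-34
= 1.4080e+10 /m
2*kappa*L = 2 * 1.4080e+10 * 1.8e-9
= 50.6865
T = exp(-50.6865) = 9.707794e-23

9.707794e-23


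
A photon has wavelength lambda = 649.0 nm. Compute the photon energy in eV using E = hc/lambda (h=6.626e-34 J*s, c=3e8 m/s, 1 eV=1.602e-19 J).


E = hc / lambda
= (6.626e-34)(3e8) / (649.0e-9)
= 1.9878e-25 / 6.4900e-07
= 3.0629e-19 J
Converting to eV: 3.0629e-19 / 1.602e-19
= 1.9119 eV

1.9119


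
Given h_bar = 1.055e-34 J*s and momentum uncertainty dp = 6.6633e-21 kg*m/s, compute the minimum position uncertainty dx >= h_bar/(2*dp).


dx = h_bar / (2 * dp)
= 1.055e-34 / (2 * 6.6633e-21)
= 1.055e-34 / 1.3327e-20
= 7.9165e-15 m

7.9165e-15


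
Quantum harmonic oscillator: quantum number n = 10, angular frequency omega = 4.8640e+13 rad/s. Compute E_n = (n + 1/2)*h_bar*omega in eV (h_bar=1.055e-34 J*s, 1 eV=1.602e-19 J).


E = (n + 1/2) * h_bar * omega
= (10 + 0.5) * 1.055e-34 * 4.8640e+13
= 10.5 * 5.1315e-21
= 5.3881e-20 J
= 0.3363 eV

0.3363


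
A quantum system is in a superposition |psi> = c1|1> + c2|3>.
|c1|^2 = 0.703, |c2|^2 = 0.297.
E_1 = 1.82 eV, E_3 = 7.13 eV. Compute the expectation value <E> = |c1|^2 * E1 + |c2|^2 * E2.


<E> = |c1|^2 * E1 + |c2|^2 * E2
= 0.703 * 1.82 + 0.297 * 7.13
= 1.2795 + 2.1176
= 3.3971 eV

3.3971


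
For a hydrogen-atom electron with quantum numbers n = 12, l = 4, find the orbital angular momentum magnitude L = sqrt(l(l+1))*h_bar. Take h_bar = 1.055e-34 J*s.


L = sqrt(l*(l+1)) * h_bar
= sqrt(4 * 5) * 1.055e-34
= sqrt(20) * 1.055e-34
= 4.4721 * 1.055e-34
= 4.7181e-34 J*s

4.7181e-34


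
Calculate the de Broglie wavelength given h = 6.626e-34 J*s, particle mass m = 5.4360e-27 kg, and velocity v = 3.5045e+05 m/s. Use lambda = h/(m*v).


lambda = h / (m * v)
= 6.626e-34 / (5.4360e-27 * 3.5045e+05)
= 6.626e-34 / 1.9050e-21
= 3.4781e-13 m

3.4781e-13


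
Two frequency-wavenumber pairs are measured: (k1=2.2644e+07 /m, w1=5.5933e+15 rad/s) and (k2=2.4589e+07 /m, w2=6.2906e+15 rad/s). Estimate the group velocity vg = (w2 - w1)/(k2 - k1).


vg = (w2 - w1) / (k2 - k1)
= (6.2906e+15 - 5.5933e+15) / (2.4589e+07 - 2.2644e+07)
= 6.9730e+14 / 1.9450e+06
= 3.5851e+08 m/s

3.5851e+08


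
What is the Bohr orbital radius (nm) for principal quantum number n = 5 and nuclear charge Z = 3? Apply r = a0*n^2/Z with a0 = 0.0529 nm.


r = a0 * n^2 / Z
= 0.0529 * 5^2 / 3
= 0.0529 * 25 / 3
= 0.4408 nm

0.4408


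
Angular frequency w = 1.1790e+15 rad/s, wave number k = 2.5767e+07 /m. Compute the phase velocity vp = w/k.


vp = w / k
= 1.1790e+15 / 2.5767e+07
= 4.5756e+07 m/s

4.5756e+07


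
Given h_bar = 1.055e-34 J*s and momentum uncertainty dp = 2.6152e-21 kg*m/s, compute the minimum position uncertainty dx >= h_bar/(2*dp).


dx = h_bar / (2 * dp)
= 1.055e-34 / (2 * 2.6152e-21)
= 1.055e-34 / 5.2304e-21
= 2.0171e-14 m

2.0171e-14


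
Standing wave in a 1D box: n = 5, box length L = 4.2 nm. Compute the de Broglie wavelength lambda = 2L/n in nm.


lambda = 2L / n
= 2 * 4.2 / 5
= 8.4 / 5
= 1.68 nm

1.68


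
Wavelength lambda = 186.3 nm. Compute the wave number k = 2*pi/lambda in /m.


k = 2 * pi / lambda
= 6.2832 / (186.3e-9)
= 6.2832 / 1.8630e-07
= 3.3726e+07 /m

3.3726e+07


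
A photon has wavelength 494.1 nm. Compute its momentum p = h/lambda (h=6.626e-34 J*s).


p = h / lambda
= 6.626e-34 / (494.1e-9)
= 6.626e-34 / 4.9410e-07
= 1.3410e-27 kg*m/s

1.3410e-27


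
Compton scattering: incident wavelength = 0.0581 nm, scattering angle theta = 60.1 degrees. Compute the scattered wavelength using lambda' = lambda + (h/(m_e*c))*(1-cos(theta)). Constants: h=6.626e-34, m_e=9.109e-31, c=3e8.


Compton wavelength: h/(m_e*c) = 2.4247e-12 m
d_lambda = 2.4247e-12 * (1 - cos(60.1 deg))
= 2.4247e-12 * 0.501512
= 1.2160e-12 m = 0.001216 nm
lambda' = 0.0581 + 0.001216
= 0.059316 nm

0.059316


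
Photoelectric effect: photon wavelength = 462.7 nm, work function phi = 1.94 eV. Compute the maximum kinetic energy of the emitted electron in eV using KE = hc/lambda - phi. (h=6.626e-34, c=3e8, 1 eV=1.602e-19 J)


E_photon = hc / lambda
= (6.626e-34)(3e8) / (462.7e-9)
= 4.2961e-19 J
= 2.6817 eV
KE = E_photon - phi
= 2.6817 - 1.94
= 0.7417 eV

0.7417


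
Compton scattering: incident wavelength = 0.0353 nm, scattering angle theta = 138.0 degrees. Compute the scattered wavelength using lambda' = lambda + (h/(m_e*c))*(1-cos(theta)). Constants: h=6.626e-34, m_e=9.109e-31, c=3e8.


Compton wavelength: h/(m_e*c) = 2.4247e-12 m
d_lambda = 2.4247e-12 * (1 - cos(138.0 deg))
= 2.4247e-12 * 1.743145
= 4.2266e-12 m = 0.004227 nm
lambda' = 0.0353 + 0.004227
= 0.039527 nm

0.039527


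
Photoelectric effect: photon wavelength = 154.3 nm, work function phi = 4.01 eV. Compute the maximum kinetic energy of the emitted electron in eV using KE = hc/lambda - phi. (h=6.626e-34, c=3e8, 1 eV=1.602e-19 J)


E_photon = hc / lambda
= (6.626e-34)(3e8) / (154.3e-9)
= 1.2883e-18 J
= 8.0416 eV
KE = E_photon - phi
= 8.0416 - 4.01
= 4.0316 eV

4.0316


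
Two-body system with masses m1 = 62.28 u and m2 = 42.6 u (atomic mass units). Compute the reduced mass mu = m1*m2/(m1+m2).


mu = m1 * m2 / (m1 + m2)
= 62.28 * 42.6 / (62.28 + 42.6)
= 2653.128 / 104.88
= 25.2968 u

25.2968


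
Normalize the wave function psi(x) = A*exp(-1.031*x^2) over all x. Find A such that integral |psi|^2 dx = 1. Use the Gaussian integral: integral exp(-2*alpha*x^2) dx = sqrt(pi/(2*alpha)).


integral |psi|^2 dx = A^2 * sqrt(pi/(2*alpha)) = 1
A^2 = sqrt(2*alpha/pi)
= sqrt(2 * 1.031 / pi)
= 0.810157
A = sqrt(0.810157)
= 0.9001

0.9001


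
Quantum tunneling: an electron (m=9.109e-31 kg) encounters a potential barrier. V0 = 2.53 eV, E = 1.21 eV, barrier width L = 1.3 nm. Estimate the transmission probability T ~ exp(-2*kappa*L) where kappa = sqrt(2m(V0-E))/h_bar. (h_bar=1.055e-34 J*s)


V0 - E = 1.32 eV = 2.1146e-19 J
kappa = sqrt(2 * m * (V0-E)) / h_bar
= sqrt(2 * 9.109e-31 * 2.1146e-19) / 1.055e-34
= 5.8832e+09 /m
2*kappa*L = 2 * 5.8832e+09 * 1.3e-9
= 15.2964
T = exp(-15.2964) = 2.274335e-07

2.274335e-07


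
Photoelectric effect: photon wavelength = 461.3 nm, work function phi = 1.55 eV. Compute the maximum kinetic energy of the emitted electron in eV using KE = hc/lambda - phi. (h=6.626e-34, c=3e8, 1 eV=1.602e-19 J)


E_photon = hc / lambda
= (6.626e-34)(3e8) / (461.3e-9)
= 4.3091e-19 J
= 2.6898 eV
KE = E_photon - phi
= 2.6898 - 1.55
= 1.1398 eV

1.1398


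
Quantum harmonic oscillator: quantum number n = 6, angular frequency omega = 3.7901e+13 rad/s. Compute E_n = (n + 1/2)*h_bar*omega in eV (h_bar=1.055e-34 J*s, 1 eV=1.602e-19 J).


E = (n + 1/2) * h_bar * omega
= (6 + 0.5) * 1.055e-34 * 3.7901e+13
= 6.5 * 3.9986e-21
= 2.5991e-20 J
= 0.1622 eV

0.1622


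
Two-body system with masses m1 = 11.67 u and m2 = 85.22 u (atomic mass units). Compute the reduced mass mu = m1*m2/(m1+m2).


mu = m1 * m2 / (m1 + m2)
= 11.67 * 85.22 / (11.67 + 85.22)
= 994.5174 / 96.89
= 10.2644 u

10.2644


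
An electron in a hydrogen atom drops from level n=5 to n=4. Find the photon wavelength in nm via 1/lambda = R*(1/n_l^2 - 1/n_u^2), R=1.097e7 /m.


1/lambda = R * (1/n_l^2 - 1/n_u^2)
= 1.097e7 * (1/4^2 - 1/5^2)
= 1.097e7 * (0.0625 - 0.04)
= 1.097e7 * 0.0225
= 2.4682e+05 /m
lambda = 1 / 2.4682e+05 = 4051.4535 nm

4051.4535


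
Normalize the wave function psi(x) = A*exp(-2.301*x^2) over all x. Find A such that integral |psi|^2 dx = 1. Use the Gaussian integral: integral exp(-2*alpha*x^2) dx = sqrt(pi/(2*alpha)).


integral |psi|^2 dx = A^2 * sqrt(pi/(2*alpha)) = 1
A^2 = sqrt(2*alpha/pi)
= sqrt(2 * 2.301 / pi)
= 1.210315
A = sqrt(1.210315)
= 1.1001

1.1001


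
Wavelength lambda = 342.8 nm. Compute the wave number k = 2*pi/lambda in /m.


k = 2 * pi / lambda
= 6.2832 / (342.8e-9)
= 6.2832 / 3.4280e-07
= 1.8329e+07 /m

1.8329e+07


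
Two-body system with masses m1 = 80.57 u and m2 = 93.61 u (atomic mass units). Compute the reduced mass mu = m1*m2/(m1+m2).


mu = m1 * m2 / (m1 + m2)
= 80.57 * 93.61 / (80.57 + 93.61)
= 7542.1577 / 174.18
= 43.3009 u

43.3009


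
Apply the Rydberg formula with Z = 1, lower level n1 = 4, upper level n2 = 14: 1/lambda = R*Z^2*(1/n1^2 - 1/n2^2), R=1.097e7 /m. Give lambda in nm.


1/lambda = R * Z^2 * (1/n1^2 - 1/n2^2)
= 1.097e7 * 1^2 * (1/4^2 - 1/14^2)
= 1.097e7 * 1 * (0.0625 - 0.005102)
= 6.2966e+05 /m
lambda = 1 / 6.2966e+05
= 1588.1698 nm

1588.1698


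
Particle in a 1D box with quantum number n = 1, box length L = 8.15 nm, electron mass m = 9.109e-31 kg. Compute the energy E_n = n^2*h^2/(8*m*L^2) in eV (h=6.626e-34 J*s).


E = n^2 * h^2 / (8 * m * L^2)
= 1^2 * (6.626e-34)^2 / (8 * 9.109e-31 * (8.15e-9)^2)
= 1 * 4.3904e-67 / (8 * 9.109e-31 * 6.6423e-17)
= 9.0704e-22 J
= 0.0057 eV

0.0057


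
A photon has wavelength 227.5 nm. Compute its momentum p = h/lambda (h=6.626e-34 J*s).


p = h / lambda
= 6.626e-34 / (227.5e-9)
= 6.626e-34 / 2.2750e-07
= 2.9125e-27 kg*m/s

2.9125e-27


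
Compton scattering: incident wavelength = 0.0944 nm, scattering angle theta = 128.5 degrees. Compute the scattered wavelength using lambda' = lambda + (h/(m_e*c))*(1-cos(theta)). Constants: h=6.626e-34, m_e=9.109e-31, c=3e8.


Compton wavelength: h/(m_e*c) = 2.4247e-12 m
d_lambda = 2.4247e-12 * (1 - cos(128.5 deg))
= 2.4247e-12 * 1.622515
= 3.9341e-12 m = 0.003934 nm
lambda' = 0.0944 + 0.003934
= 0.098334 nm

0.098334


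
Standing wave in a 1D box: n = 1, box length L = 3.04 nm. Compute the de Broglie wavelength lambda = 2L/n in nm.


lambda = 2L / n
= 2 * 3.04 / 1
= 6.08 / 1
= 6.08 nm

6.08


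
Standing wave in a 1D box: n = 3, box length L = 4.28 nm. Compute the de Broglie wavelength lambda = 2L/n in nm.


lambda = 2L / n
= 2 * 4.28 / 3
= 8.56 / 3
= 2.8533 nm

2.8533


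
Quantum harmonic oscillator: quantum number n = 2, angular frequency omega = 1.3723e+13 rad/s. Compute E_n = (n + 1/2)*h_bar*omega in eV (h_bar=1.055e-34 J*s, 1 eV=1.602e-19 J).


E = (n + 1/2) * h_bar * omega
= (2 + 0.5) * 1.055e-34 * 1.3723e+13
= 2.5 * 1.4478e-21
= 3.6194e-21 J
= 0.0226 eV

0.0226


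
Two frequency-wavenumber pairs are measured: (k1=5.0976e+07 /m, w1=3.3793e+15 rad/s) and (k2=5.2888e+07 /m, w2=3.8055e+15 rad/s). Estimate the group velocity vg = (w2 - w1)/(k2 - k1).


vg = (w2 - w1) / (k2 - k1)
= (3.8055e+15 - 3.3793e+15) / (5.2888e+07 - 5.0976e+07)
= 4.2620e+14 / 1.9120e+06
= 2.2291e+08 m/s

2.2291e+08


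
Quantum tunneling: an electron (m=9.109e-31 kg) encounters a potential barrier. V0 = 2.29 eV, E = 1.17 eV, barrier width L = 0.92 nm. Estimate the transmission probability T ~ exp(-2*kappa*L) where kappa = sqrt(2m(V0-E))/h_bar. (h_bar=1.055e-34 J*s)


V0 - E = 1.12 eV = 1.7942e-19 J
kappa = sqrt(2 * m * (V0-E)) / h_bar
= sqrt(2 * 9.109e-31 * 1.7942e-19) / 1.055e-34
= 5.4192e+09 /m
2*kappa*L = 2 * 5.4192e+09 * 0.92e-9
= 9.9714
T = exp(-9.9714) = 4.671728e-05

4.671728e-05


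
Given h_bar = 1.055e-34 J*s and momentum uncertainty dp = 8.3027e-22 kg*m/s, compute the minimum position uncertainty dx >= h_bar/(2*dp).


dx = h_bar / (2 * dp)
= 1.055e-34 / (2 * 8.3027e-22)
= 1.055e-34 / 1.6605e-21
= 6.3534e-14 m

6.3534e-14


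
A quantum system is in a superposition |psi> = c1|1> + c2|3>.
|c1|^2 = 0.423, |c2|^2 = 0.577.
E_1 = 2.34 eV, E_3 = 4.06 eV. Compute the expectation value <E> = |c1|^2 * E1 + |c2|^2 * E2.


<E> = |c1|^2 * E1 + |c2|^2 * E2
= 0.423 * 2.34 + 0.577 * 4.06
= 0.9898 + 2.3426
= 3.3324 eV

3.3324


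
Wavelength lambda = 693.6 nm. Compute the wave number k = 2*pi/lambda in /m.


k = 2 * pi / lambda
= 6.2832 / (693.6e-9)
= 6.2832 / 6.9360e-07
= 9.0588e+06 /m

9.0588e+06


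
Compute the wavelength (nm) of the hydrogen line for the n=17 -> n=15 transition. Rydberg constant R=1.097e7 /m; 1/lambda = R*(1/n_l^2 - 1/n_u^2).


1/lambda = R * (1/n_l^2 - 1/n_u^2)
= 1.097e7 * (1/15^2 - 1/17^2)
= 1.097e7 * (0.004444 - 0.00346)
= 1.097e7 * 0.000984
= 1.0797e+04 /m
lambda = 1 / 1.0797e+04 = 92617.6504 nm

92617.6504


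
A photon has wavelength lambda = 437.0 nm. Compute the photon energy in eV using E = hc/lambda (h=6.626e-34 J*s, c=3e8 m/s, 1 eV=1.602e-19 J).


E = hc / lambda
= (6.626e-34)(3e8) / (437.0e-9)
= 1.9878e-25 / 4.3700e-07
= 4.5487e-19 J
Converting to eV: 4.5487e-19 / 1.602e-19
= 2.8394 eV

2.8394


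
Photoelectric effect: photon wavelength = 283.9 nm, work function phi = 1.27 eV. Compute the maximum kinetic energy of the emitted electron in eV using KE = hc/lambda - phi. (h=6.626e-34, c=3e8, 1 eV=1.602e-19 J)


E_photon = hc / lambda
= (6.626e-34)(3e8) / (283.9e-9)
= 7.0018e-19 J
= 4.3706 eV
KE = E_photon - phi
= 4.3706 - 1.27
= 3.1006 eV

3.1006


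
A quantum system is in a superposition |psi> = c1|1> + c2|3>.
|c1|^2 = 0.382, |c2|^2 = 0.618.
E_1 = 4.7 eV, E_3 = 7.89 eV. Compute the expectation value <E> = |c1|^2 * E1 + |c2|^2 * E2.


<E> = |c1|^2 * E1 + |c2|^2 * E2
= 0.382 * 4.7 + 0.618 * 7.89
= 1.7954 + 4.876
= 6.6714 eV

6.6714


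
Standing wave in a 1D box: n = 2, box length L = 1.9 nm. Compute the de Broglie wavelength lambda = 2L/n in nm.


lambda = 2L / n
= 2 * 1.9 / 2
= 3.8 / 2
= 1.9 nm

1.9


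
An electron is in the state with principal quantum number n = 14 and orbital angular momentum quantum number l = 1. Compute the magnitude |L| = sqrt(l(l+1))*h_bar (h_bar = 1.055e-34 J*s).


L = sqrt(l*(l+1)) * h_bar
= sqrt(1 * 2) * 1.055e-34
= sqrt(2) * 1.055e-34
= 1.4142 * 1.055e-34
= 1.4920e-34 J*s

1.4920e-34


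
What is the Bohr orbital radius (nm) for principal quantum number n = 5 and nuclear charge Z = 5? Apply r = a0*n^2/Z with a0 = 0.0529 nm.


r = a0 * n^2 / Z
= 0.0529 * 5^2 / 5
= 0.0529 * 25 / 5
= 0.2645 nm

0.2645


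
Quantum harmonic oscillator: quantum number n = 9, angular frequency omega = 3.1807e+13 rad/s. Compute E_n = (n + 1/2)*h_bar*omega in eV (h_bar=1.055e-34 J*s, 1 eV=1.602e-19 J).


E = (n + 1/2) * h_bar * omega
= (9 + 0.5) * 1.055e-34 * 3.1807e+13
= 9.5 * 3.3556e-21
= 3.1879e-20 J
= 0.199 eV

0.199


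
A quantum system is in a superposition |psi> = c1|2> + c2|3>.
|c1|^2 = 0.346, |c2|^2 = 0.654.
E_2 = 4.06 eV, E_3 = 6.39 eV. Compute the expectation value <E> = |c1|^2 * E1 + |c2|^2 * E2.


<E> = |c1|^2 * E1 + |c2|^2 * E2
= 0.346 * 4.06 + 0.654 * 6.39
= 1.4048 + 4.1791
= 5.5838 eV

5.5838


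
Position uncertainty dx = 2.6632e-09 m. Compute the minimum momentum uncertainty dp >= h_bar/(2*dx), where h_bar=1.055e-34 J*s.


dp = h_bar / (2 * dx)
= 1.055e-34 / (2 * 2.6632e-09)
= 1.055e-34 / 5.3264e-09
= 1.9807e-26 kg*m/s

1.9807e-26


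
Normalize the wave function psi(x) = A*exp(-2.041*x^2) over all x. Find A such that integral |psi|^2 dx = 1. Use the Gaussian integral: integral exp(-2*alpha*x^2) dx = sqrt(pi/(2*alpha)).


integral |psi|^2 dx = A^2 * sqrt(pi/(2*alpha)) = 1
A^2 = sqrt(2*alpha/pi)
= sqrt(2 * 2.041 / pi)
= 1.139886
A = sqrt(1.139886)
= 1.0677

1.0677


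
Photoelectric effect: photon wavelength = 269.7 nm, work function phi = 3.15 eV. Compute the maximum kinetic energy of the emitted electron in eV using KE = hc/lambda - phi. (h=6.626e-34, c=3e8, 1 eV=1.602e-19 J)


E_photon = hc / lambda
= (6.626e-34)(3e8) / (269.7e-9)
= 7.3704e-19 J
= 4.6008 eV
KE = E_photon - phi
= 4.6008 - 3.15
= 1.4508 eV

1.4508


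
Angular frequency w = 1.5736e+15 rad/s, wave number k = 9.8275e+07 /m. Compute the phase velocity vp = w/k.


vp = w / k
= 1.5736e+15 / 9.8275e+07
= 1.6012e+07 m/s

1.6012e+07


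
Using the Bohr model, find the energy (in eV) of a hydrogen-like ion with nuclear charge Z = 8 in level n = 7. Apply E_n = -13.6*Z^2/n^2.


E_n = -13.6 * Z^2 / n^2
= -13.6 * 8^2 / 7^2
= -13.6 * 64 / 49
= -17.7633 eV

-17.7633


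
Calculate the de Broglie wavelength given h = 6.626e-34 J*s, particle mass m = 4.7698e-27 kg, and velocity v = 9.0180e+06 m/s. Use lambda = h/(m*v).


lambda = h / (m * v)
= 6.626e-34 / (4.7698e-27 * 9.0180e+06)
= 6.626e-34 / 4.3014e-20
= 1.5404e-14 m

1.5404e-14


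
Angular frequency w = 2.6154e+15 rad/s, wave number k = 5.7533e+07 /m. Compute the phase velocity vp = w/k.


vp = w / k
= 2.6154e+15 / 5.7533e+07
= 4.5459e+07 m/s

4.5459e+07


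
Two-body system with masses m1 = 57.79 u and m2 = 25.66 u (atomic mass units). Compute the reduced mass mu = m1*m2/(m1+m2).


mu = m1 * m2 / (m1 + m2)
= 57.79 * 25.66 / (57.79 + 25.66)
= 1482.8914 / 83.45
= 17.7698 u

17.7698


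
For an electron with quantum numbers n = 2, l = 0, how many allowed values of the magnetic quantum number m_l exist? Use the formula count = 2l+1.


m_l ranges from -l to +l in integer steps
So m_l goes from -0 to +0
Count = 2l + 1 = 2*0 + 1
= 1

1


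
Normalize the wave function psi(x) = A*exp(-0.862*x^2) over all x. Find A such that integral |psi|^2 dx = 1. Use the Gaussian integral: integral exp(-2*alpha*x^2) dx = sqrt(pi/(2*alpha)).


integral |psi|^2 dx = A^2 * sqrt(pi/(2*alpha)) = 1
A^2 = sqrt(2*alpha/pi)
= sqrt(2 * 0.862 / pi)
= 0.740788
A = sqrt(0.740788)
= 0.8607

0.8607


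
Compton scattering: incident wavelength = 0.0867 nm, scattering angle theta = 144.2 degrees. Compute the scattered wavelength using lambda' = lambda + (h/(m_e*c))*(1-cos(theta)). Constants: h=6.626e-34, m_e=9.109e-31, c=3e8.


Compton wavelength: h/(m_e*c) = 2.4247e-12 m
d_lambda = 2.4247e-12 * (1 - cos(144.2 deg))
= 2.4247e-12 * 1.811064
= 4.3913e-12 m = 0.004391 nm
lambda' = 0.0867 + 0.004391
= 0.091091 nm

0.091091


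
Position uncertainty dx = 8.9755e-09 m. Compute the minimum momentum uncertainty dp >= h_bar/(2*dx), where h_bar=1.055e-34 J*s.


dp = h_bar / (2 * dx)
= 1.055e-34 / (2 * 8.9755e-09)
= 1.055e-34 / 1.7951e-08
= 5.8771e-27 kg*m/s

5.8771e-27


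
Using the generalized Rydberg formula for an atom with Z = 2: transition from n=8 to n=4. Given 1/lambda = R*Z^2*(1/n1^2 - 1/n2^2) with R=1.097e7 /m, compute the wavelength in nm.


1/lambda = R * Z^2 * (1/n1^2 - 1/n2^2)
= 1.097e7 * 2^2 * (1/4^2 - 1/8^2)
= 1.097e7 * 4 * (0.0625 - 0.015625)
= 2.0569e+06 /m
lambda = 1 / 2.0569e+06
= 486.1744 nm

486.1744


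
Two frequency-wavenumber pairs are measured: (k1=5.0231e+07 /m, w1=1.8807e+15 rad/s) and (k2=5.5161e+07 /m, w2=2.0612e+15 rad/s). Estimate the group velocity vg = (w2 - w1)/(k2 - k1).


vg = (w2 - w1) / (k2 - k1)
= (2.0612e+15 - 1.8807e+15) / (5.5161e+07 - 5.0231e+07)
= 1.8050e+14 / 4.9300e+06
= 3.6613e+07 m/s

3.6613e+07


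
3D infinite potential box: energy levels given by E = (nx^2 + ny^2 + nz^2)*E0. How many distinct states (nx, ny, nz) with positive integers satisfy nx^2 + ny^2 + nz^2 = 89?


Enumerate all (nx, ny, nz) with nx^2 + ny^2 + nz^2 = 89:
(2,2,9)
(2,6,7)
(2,7,6)
(2,9,2)
(3,4,8)
(3,8,4)
(4,3,8)
(4,8,3)
(6,2,7)
(6,7,2)
(7,2,6)
(7,6,2)
(8,3,4)
(8,4,3)
(9,2,2)
Total degeneracy = 15

15


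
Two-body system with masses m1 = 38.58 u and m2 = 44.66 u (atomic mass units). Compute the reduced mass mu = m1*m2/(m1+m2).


mu = m1 * m2 / (m1 + m2)
= 38.58 * 44.66 / (38.58 + 44.66)
= 1722.9828 / 83.24
= 20.699 u

20.699


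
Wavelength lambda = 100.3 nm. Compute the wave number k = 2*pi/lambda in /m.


k = 2 * pi / lambda
= 6.2832 / (100.3e-9)
= 6.2832 / 1.0030e-07
= 6.2644e+07 /m

6.2644e+07


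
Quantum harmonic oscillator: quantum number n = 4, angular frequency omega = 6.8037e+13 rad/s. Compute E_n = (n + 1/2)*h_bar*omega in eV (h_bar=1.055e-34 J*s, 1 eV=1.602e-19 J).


E = (n + 1/2) * h_bar * omega
= (4 + 0.5) * 1.055e-34 * 6.8037e+13
= 4.5 * 7.1779e-21
= 3.2301e-20 J
= 0.2016 eV

0.2016


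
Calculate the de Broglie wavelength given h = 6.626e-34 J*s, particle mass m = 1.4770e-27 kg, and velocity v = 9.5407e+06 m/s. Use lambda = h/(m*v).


lambda = h / (m * v)
= 6.626e-34 / (1.4770e-27 * 9.5407e+06)
= 6.626e-34 / 1.4092e-20
= 4.7021e-14 m

4.7021e-14


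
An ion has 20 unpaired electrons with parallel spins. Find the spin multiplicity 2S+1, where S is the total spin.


Total spin S = N * (1/2) = 20 * 0.5 = 10.0
Spin multiplicity = 2S + 1
= 2 * 10.0 + 1
= 21

21


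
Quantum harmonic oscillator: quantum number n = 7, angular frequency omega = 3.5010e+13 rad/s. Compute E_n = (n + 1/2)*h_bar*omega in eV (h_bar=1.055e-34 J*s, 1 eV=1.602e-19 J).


E = (n + 1/2) * h_bar * omega
= (7 + 0.5) * 1.055e-34 * 3.5010e+13
= 7.5 * 3.6936e-21
= 2.7702e-20 J
= 0.1729 eV

0.1729


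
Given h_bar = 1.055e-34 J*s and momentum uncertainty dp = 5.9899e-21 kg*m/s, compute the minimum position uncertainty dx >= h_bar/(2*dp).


dx = h_bar / (2 * dp)
= 1.055e-34 / (2 * 5.9899e-21)
= 1.055e-34 / 1.1980e-20
= 8.8065e-15 m

8.8065e-15


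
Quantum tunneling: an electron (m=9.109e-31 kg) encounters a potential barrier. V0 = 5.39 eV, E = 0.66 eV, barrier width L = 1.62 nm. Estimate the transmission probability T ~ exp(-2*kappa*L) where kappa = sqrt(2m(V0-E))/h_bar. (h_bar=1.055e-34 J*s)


V0 - E = 4.73 eV = 7.5775e-19 J
kappa = sqrt(2 * m * (V0-E)) / h_bar
= sqrt(2 * 9.109e-31 * 7.5775e-19) / 1.055e-34
= 1.1137e+10 /m
2*kappa*L = 2 * 1.1137e+10 * 1.62e-9
= 36.0832
T = exp(-36.0832) = 2.134405e-16

2.134405e-16


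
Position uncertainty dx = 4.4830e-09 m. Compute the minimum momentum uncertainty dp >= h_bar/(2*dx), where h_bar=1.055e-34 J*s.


dp = h_bar / (2 * dx)
= 1.055e-34 / (2 * 4.4830e-09)
= 1.055e-34 / 8.9660e-09
= 1.1767e-26 kg*m/s

1.1767e-26


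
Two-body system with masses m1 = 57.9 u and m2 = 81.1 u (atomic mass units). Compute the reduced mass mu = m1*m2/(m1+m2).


mu = m1 * m2 / (m1 + m2)
= 57.9 * 81.1 / (57.9 + 81.1)
= 4695.69 / 139.0
= 33.7819 u

33.7819


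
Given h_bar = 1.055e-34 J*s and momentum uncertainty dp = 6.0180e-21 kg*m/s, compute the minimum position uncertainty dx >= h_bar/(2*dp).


dx = h_bar / (2 * dp)
= 1.055e-34 / (2 * 6.0180e-21)
= 1.055e-34 / 1.2036e-20
= 8.7654e-15 m

8.7654e-15


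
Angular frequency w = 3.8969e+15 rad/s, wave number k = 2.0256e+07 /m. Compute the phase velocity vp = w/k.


vp = w / k
= 3.8969e+15 / 2.0256e+07
= 1.9238e+08 m/s

1.9238e+08


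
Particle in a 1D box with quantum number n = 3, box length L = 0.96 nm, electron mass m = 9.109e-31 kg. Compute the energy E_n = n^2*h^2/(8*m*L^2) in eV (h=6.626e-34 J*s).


E = n^2 * h^2 / (8 * m * L^2)
= 3^2 * (6.626e-34)^2 / (8 * 9.109e-31 * (0.96e-9)^2)
= 9 * 4.3904e-67 / (8 * 9.109e-31 * 9.2160e-19)
= 5.8836e-19 J
= 3.6727 eV

3.6727


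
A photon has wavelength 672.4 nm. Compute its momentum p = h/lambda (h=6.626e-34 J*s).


p = h / lambda
= 6.626e-34 / (672.4e-9)
= 6.626e-34 / 6.7240e-07
= 9.8543e-28 kg*m/s

9.8543e-28


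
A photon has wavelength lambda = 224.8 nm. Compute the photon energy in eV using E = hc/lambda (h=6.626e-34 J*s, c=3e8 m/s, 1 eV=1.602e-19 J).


E = hc / lambda
= (6.626e-34)(3e8) / (224.8e-9)
= 1.9878e-25 / 2.2480e-07
= 8.8425e-19 J
Converting to eV: 8.8425e-19 / 1.602e-19
= 5.5197 eV

5.5197


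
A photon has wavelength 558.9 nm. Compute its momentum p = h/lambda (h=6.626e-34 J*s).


p = h / lambda
= 6.626e-34 / (558.9e-9)
= 6.626e-34 / 5.5890e-07
= 1.1855e-27 kg*m/s

1.1855e-27


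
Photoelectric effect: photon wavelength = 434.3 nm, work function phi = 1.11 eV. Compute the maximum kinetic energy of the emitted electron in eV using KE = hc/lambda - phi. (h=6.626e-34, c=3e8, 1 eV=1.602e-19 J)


E_photon = hc / lambda
= (6.626e-34)(3e8) / (434.3e-9)
= 4.5770e-19 J
= 2.8571 eV
KE = E_photon - phi
= 2.8571 - 1.11
= 1.7471 eV

1.7471


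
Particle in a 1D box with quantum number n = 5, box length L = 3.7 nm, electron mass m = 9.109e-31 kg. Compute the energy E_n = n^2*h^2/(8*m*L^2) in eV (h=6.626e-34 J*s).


E = n^2 * h^2 / (8 * m * L^2)
= 5^2 * (6.626e-34)^2 / (8 * 9.109e-31 * (3.7e-9)^2)
= 25 * 4.3904e-67 / (8 * 9.109e-31 * 1.3690e-17)
= 1.1002e-19 J
= 0.6868 eV

0.6868


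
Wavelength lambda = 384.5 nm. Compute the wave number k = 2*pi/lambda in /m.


k = 2 * pi / lambda
= 6.2832 / (384.5e-9)
= 6.2832 / 3.8450e-07
= 1.6341e+07 /m

1.6341e+07


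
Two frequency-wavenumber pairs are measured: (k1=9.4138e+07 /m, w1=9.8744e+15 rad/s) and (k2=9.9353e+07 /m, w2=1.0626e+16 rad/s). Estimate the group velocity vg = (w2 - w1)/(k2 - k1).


vg = (w2 - w1) / (k2 - k1)
= (1.0626e+16 - 9.8744e+15) / (9.9353e+07 - 9.4138e+07)
= 7.5160e+14 / 5.2150e+06
= 1.4412e+08 m/s

1.4412e+08


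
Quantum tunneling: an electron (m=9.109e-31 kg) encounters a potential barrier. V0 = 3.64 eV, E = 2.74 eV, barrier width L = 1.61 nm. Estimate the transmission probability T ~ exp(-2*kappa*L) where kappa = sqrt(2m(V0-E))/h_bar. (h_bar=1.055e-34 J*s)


V0 - E = 0.9 eV = 1.4418e-19 J
kappa = sqrt(2 * m * (V0-E)) / h_bar
= sqrt(2 * 9.109e-31 * 1.4418e-19) / 1.055e-34
= 4.8579e+09 /m
2*kappa*L = 2 * 4.8579e+09 * 1.61e-9
= 15.6425
T = exp(-15.6425) = 1.608966e-07

1.608966e-07


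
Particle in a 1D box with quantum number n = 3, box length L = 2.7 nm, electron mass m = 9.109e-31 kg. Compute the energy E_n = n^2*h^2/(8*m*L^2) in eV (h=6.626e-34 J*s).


E = n^2 * h^2 / (8 * m * L^2)
= 3^2 * (6.626e-34)^2 / (8 * 9.109e-31 * (2.7e-9)^2)
= 9 * 4.3904e-67 / (8 * 9.109e-31 * 7.2900e-18)
= 7.4380e-20 J
= 0.4643 eV

0.4643


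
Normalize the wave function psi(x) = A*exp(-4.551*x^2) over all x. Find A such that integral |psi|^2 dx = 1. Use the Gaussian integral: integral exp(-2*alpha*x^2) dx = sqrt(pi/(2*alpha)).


integral |psi|^2 dx = A^2 * sqrt(pi/(2*alpha)) = 1
A^2 = sqrt(2*alpha/pi)
= sqrt(2 * 4.551 / pi)
= 1.702133
A = sqrt(1.702133)
= 1.3047

1.3047


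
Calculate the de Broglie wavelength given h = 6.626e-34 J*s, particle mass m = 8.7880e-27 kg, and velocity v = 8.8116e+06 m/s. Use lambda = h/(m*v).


lambda = h / (m * v)
= 6.626e-34 / (8.7880e-27 * 8.8116e+06)
= 6.626e-34 / 7.7436e-20
= 8.5567e-15 m

8.5567e-15


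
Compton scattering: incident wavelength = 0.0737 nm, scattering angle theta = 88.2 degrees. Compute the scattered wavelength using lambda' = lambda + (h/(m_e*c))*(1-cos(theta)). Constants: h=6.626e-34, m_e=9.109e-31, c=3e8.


Compton wavelength: h/(m_e*c) = 2.4247e-12 m
d_lambda = 2.4247e-12 * (1 - cos(88.2 deg))
= 2.4247e-12 * 0.968589
= 2.3485e-12 m = 0.002349 nm
lambda' = 0.0737 + 0.002349
= 0.076049 nm

0.076049


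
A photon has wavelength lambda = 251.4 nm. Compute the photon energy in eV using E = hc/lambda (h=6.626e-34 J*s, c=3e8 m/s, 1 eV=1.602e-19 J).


E = hc / lambda
= (6.626e-34)(3e8) / (251.4e-9)
= 1.9878e-25 / 2.5140e-07
= 7.9069e-19 J
Converting to eV: 7.9069e-19 / 1.602e-19
= 4.9357 eV

4.9357


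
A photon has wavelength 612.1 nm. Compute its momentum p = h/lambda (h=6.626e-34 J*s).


p = h / lambda
= 6.626e-34 / (612.1e-9)
= 6.626e-34 / 6.1210e-07
= 1.0825e-27 kg*m/s

1.0825e-27


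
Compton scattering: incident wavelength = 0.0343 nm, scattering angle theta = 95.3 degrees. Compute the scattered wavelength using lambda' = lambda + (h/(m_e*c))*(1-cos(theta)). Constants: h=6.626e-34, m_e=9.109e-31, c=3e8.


Compton wavelength: h/(m_e*c) = 2.4247e-12 m
d_lambda = 2.4247e-12 * (1 - cos(95.3 deg))
= 2.4247e-12 * 1.092371
= 2.6487e-12 m = 0.002649 nm
lambda' = 0.0343 + 0.002649
= 0.036949 nm

0.036949


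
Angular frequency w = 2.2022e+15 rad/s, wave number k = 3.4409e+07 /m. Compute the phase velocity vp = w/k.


vp = w / k
= 2.2022e+15 / 3.4409e+07
= 6.4001e+07 m/s

6.4001e+07


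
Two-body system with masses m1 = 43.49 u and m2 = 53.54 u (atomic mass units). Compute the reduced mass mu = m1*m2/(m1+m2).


mu = m1 * m2 / (m1 + m2)
= 43.49 * 53.54 / (43.49 + 53.54)
= 2328.4546 / 97.03
= 23.9973 u

23.9973


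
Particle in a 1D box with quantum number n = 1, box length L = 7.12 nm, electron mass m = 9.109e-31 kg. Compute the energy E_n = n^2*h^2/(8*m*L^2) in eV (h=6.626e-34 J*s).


E = n^2 * h^2 / (8 * m * L^2)
= 1^2 * (6.626e-34)^2 / (8 * 9.109e-31 * (7.12e-9)^2)
= 1 * 4.3904e-67 / (8 * 9.109e-31 * 5.0694e-17)
= 1.1885e-21 J
= 0.0074 eV

0.0074


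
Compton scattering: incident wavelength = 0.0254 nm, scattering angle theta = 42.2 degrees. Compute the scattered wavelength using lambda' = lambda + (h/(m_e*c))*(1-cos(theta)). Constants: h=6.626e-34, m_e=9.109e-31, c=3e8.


Compton wavelength: h/(m_e*c) = 2.4247e-12 m
d_lambda = 2.4247e-12 * (1 - cos(42.2 deg))
= 2.4247e-12 * 0.259195
= 6.2847e-13 m = 0.000628 nm
lambda' = 0.0254 + 0.000628
= 0.026028 nm

0.026028


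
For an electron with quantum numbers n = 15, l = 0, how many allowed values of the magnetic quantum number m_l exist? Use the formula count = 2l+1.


m_l ranges from -l to +l in integer steps
So m_l goes from -0 to +0
Count = 2l + 1 = 2*0 + 1
= 1

1


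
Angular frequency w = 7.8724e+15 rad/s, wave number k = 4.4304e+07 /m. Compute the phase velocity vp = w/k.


vp = w / k
= 7.8724e+15 / 4.4304e+07
= 1.7769e+08 m/s

1.7769e+08


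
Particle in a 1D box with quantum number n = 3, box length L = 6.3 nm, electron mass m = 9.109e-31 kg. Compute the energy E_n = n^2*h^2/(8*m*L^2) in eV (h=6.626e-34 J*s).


E = n^2 * h^2 / (8 * m * L^2)
= 3^2 * (6.626e-34)^2 / (8 * 9.109e-31 * (6.3e-9)^2)
= 9 * 4.3904e-67 / (8 * 9.109e-31 * 3.9690e-17)
= 1.3662e-20 J
= 0.0853 eV

0.0853
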